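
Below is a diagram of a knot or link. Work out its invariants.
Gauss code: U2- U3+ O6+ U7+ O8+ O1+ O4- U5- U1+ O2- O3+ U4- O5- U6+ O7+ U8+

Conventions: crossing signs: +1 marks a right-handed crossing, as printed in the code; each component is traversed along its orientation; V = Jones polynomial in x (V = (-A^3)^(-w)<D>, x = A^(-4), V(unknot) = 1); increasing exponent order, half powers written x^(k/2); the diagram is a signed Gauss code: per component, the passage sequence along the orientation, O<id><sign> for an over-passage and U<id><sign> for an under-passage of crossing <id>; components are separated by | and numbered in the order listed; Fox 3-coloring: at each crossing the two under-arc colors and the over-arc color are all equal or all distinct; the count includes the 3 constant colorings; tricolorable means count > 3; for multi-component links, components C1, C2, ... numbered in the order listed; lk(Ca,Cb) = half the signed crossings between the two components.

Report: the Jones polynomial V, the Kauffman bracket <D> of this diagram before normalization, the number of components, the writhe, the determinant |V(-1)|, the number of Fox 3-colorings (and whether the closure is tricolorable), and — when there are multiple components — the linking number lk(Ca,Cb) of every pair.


V = x + x^3 - x^4
<D> = -A^-10 + A^-6 + A^2 (w = +2)
1 component over 8 crossings, w = +2
9 Fox colorings among 3^8, |V(-1)| = 3: tricolorable
why: det 3 = |V(-1)|; divisible by 3, so tricolorable


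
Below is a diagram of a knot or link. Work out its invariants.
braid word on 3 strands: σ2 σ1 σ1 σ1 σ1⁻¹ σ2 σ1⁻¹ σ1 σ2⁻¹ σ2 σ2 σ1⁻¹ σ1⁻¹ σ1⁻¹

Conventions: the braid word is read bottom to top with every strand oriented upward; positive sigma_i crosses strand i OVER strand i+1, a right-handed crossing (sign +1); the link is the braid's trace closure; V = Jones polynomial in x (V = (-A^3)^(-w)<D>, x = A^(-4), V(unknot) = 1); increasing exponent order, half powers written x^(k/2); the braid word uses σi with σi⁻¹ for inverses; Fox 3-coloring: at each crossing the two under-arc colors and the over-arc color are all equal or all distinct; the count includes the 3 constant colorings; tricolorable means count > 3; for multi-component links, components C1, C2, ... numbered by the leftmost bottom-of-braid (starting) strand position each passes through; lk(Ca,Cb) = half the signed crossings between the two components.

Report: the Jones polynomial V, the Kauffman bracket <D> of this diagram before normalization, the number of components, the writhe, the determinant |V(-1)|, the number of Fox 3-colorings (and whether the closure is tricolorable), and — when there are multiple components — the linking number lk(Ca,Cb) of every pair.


Jones polynomial: V(x) = -x^-1 + 2 - x + 2x^2 - x^3 + x^4 - x^5
<D> = -A^-14 + A^-10 - A^-6 + 2A^-2 - A^2 + 2A^6 - A^10; writhe +2
components 1, writhe +2 (14 crossings)
3-colorings: 9 of 3^14, det 9 — tricolorable
note: the span of V is 6, forcing >= 6 crossings in any diagram


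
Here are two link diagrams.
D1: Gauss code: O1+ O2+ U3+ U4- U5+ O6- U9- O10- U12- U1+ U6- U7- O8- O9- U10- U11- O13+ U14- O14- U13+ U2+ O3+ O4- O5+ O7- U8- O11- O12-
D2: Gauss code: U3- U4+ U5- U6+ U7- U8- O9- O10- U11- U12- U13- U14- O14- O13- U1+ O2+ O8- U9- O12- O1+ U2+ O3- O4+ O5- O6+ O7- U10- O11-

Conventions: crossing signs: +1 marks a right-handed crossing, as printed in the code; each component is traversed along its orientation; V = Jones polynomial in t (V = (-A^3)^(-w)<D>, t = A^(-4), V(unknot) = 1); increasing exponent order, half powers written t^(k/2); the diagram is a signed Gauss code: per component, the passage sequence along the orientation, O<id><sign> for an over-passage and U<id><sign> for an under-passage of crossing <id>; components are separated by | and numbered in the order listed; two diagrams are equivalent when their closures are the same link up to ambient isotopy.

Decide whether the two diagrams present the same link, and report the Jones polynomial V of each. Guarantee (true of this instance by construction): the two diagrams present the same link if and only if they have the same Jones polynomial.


equivalent: yes
D1 (bracket A^-8 - A^-4 + 2 - A^4 + A^8 - A^12; 14 crossings at w = -4): V = -t^-6 + t^-5 - t^-4 + 2t^-3 - t^-2 + t^-1
V(D2) = -t^-6 + t^-5 - t^-4 + 2t^-3 - t^-2 + t^-1  (w -6, c 14, <D> = A^-14 - A^-10 + 2A^-6 - A^-2 + A^2 - A^6)
key observation: from 14 to 14 crossings by R-moves: one link, two diagrams


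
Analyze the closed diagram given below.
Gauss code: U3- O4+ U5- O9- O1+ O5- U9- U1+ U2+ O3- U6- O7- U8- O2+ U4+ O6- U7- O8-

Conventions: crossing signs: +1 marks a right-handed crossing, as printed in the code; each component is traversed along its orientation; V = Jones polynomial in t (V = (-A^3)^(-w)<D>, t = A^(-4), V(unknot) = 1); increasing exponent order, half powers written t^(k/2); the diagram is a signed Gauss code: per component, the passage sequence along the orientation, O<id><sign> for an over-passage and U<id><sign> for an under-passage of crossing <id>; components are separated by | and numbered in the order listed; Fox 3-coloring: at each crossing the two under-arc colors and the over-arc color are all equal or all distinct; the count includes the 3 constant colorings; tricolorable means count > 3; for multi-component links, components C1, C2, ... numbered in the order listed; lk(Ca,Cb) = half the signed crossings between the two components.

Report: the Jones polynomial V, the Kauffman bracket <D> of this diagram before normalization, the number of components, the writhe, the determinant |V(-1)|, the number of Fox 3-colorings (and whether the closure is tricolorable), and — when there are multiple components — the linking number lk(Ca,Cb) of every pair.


V = t^-5 - 2t^-4 + 2t^-3 - 2t^-2 + 2t^-1 - 1 + t
<D> = -A^-13 + A^-9 - 2A^-5 + 2A^-1 - 2A^3 + 2A^7 - A^11 (w = -3)
1 component over 9 crossings, w = -3
3 Fox colorings among 3^9, |V(-1)| = 11: not tricolorable
why: the span of V is 6, forcing >= 6 crossings in any diagram


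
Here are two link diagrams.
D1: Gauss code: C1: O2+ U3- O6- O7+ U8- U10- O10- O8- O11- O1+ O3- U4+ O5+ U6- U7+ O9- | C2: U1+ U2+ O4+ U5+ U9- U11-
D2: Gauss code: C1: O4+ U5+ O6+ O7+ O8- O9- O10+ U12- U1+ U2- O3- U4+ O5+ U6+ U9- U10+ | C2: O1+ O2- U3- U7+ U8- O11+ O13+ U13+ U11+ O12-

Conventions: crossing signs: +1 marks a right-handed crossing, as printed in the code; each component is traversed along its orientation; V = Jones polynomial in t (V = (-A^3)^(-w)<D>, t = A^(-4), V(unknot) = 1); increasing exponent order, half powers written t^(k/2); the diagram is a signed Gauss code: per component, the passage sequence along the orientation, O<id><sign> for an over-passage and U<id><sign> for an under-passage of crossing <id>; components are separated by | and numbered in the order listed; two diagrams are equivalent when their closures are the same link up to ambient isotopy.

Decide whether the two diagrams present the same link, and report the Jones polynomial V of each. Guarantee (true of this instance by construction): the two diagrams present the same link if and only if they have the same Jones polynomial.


equivalent: no
D1 (bracket A^-13 + A^-5; 11 crossings at w = -1): V = -t^(1/2) - t^(5/2)
D2 (bracket -A^-5 + A^-1 - A^3 + 2A^7 + A^15; 13 crossings at w = +3): V = -t^(-3/2) - 2t^(1/2) + t^(3/2) - t^(5/2) + t^(7/2)
key observation: 2 classes among 2 diagrams; unequal V(t) rules out equality


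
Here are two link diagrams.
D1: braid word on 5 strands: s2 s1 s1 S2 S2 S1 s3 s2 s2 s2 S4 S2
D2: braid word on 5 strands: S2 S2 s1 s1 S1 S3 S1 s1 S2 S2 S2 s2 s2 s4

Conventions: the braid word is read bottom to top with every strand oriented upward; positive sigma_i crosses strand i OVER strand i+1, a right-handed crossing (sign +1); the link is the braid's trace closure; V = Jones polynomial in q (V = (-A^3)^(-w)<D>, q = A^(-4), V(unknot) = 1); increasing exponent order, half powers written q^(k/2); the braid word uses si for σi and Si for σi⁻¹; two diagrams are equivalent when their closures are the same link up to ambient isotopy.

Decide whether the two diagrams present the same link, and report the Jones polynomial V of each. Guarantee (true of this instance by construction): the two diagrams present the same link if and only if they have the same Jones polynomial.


same link: no
V(D1) = q^-1 - 1 + 2q - 2q^2 + 2q^3 - 2q^4 + q^5  [12 crossings, <D> = A^-14 - 2A^-10 + 2A^-6 - 2A^-2 + 2A^2 - A^6 + A^10, w = +2]
V(D2) = -q^-4 + q^-3 + q^-1  [14 crossings, <D> = A^-2 + A^6 - A^10, w = -2]
insight: comparing 2 Jones polynomials yields 2 groups


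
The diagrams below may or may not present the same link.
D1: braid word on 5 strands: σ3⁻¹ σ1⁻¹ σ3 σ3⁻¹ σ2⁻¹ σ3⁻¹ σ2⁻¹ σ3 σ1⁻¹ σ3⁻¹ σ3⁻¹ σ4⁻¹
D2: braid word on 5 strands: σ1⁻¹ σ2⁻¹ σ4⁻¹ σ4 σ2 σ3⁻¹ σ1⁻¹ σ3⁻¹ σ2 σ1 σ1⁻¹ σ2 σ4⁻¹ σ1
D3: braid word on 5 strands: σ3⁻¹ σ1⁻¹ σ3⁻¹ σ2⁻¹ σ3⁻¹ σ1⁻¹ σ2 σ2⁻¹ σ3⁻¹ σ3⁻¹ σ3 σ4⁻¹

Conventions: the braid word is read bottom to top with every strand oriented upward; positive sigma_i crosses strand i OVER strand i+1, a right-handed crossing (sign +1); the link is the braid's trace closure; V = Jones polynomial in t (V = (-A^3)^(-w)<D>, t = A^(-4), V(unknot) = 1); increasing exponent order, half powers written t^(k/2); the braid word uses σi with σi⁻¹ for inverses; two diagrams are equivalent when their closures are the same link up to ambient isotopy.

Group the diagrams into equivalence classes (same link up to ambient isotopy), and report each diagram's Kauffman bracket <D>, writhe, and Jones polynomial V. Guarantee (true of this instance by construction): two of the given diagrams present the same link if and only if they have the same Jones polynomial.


equivalence classes: {D1, D3} | {D2}
D1 (bracket A^-16 + 2A^-8 - A^-4 + 2 - A^4 + A^8; 12 crossings at w = -8): V = t^-8 - t^-7 + 2t^-6 - t^-5 + 2t^-4 + t^-2
V(D2) = t^-2 + 2 + t^2  (w -2, c 14, <D> = A^-14 + 2A^-6 + A^2)
V(D3) = t^-8 - t^-7 + 2t^-6 - t^-5 + 2t^-4 + t^-2  (w -8, c 12, <D> = A^-16 + 2A^-8 - A^-4 + 2 - A^4 + A^8)
observation: 2 values of V(t) split the 3 diagrams


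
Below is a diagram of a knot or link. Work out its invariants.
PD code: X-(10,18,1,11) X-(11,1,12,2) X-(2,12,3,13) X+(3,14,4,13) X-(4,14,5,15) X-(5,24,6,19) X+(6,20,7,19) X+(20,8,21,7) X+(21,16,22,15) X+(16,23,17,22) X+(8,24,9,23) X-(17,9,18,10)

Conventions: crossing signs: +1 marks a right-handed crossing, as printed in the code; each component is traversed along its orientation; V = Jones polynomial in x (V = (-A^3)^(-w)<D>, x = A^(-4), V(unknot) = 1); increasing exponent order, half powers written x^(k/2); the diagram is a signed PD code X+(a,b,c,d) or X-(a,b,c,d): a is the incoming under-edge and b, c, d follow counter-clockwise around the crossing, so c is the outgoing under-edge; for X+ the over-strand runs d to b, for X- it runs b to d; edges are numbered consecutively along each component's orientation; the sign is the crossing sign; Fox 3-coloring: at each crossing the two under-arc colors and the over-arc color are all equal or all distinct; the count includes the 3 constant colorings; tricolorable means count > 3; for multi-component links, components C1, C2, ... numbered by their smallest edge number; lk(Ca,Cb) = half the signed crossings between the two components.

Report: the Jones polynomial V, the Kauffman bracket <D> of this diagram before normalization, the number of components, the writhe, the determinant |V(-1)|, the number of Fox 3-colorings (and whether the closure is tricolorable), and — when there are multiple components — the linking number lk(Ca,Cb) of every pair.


V = x^-3 + x^-1 + x + x^3
<D> = A^-12 + A^-4 + A^4 + A^12 (w = 0)
3 components over 12 crossings, w = 0
lk(C1,C2): -2
lk(C1,C3) = +1
linking number lk(C2,C3) = +1
3 Fox colorings among 3^12, |V(-1)| = 4: not tricolorable
why: palindromic: swapping x for 1/x fixes V


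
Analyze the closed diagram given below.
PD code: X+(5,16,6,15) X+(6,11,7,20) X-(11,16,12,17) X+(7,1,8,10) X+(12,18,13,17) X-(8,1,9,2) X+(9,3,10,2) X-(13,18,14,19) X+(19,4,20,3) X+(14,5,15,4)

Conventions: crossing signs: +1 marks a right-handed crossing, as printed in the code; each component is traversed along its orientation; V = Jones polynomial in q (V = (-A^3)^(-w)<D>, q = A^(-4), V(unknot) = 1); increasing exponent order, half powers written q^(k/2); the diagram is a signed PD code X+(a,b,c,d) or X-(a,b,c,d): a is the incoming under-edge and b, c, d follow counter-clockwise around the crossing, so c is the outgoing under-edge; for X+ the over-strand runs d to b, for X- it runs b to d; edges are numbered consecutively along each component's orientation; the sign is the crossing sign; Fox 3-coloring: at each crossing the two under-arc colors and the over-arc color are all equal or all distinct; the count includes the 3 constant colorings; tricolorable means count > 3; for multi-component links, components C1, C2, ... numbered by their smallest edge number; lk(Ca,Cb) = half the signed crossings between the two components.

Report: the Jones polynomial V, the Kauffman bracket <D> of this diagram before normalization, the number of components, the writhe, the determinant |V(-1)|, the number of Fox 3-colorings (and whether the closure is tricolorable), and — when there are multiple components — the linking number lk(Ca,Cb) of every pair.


Jones polynomial: V(q) = -q^(1/2) + q^(3/2) - q^(5/2) - q^(9/2)
<D> = -A^-6 - A^2 + A^6 - A^10; writhe +4
components 2, writhe +4 (10 crossings)
linking number lk(C1,C2) = +2
3-colorings: 3 of 3^10, det 4 — not tricolorable
note: the 1 component pair carries total linking +2


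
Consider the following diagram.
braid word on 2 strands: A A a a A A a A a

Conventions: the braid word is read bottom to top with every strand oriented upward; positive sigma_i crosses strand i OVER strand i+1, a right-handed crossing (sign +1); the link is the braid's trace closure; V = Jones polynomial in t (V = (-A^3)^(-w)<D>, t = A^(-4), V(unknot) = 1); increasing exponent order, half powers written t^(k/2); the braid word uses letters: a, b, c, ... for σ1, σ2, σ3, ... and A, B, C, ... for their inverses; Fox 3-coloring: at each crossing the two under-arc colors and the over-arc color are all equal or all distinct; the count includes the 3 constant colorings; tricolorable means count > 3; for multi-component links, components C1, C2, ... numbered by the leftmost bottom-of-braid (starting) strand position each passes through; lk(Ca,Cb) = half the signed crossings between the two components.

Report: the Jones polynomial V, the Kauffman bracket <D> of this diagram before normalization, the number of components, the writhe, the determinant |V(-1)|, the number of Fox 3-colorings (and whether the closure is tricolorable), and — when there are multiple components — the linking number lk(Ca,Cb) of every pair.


V = 1
<D> = -A^-3 (w = -1)
1 component over 9 crossings, w = -1
3 Fox colorings among 3^9, |V(-1)| = 1: not tricolorable
why: one generator, power 1: the (2,1) torus pattern


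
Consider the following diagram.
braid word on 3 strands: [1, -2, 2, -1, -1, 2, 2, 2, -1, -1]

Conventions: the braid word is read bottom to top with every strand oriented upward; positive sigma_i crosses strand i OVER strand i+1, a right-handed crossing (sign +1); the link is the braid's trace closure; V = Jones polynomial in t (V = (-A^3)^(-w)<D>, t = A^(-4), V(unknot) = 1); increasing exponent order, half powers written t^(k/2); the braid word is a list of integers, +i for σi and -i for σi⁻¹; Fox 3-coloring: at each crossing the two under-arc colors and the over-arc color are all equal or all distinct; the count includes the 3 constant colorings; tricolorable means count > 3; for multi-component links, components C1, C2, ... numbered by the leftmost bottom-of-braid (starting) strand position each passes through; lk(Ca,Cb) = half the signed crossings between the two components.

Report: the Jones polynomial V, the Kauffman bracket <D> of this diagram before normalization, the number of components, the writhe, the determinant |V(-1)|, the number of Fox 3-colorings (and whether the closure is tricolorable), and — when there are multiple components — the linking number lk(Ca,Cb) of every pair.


V(t) = -t^-3 + t^-2 - t^-1 + 3 - t + t^2 - t^3
bracket: -A^-12 + A^-8 - A^-4 + 3 - A^4 + A^8 - A^12, w = 0
1 component, writhe 0, over 10 crossings
det 9, colorings 27 of 3^10 — tricolorable
observation: the span of V is 6, forcing >= 6 crossings in any diagram


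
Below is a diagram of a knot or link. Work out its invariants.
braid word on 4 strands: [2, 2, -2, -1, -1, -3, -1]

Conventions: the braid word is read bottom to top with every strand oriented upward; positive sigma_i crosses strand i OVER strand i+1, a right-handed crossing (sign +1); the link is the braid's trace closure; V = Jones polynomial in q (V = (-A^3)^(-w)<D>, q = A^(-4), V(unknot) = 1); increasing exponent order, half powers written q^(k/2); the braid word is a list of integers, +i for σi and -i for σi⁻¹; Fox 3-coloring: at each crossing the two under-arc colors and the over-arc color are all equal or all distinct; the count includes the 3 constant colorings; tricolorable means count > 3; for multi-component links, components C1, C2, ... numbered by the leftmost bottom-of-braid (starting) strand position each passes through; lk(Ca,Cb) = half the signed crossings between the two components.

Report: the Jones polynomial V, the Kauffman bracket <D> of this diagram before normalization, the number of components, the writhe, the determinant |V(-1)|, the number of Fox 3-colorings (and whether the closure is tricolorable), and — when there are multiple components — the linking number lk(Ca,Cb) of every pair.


V = -q^-4 + q^-3 + q^-1
<D> = -A^-5 - A^3 + A^7 (w = -3)
1 component over 7 crossings, w = -3
9 Fox colorings among 3^7, |V(-1)| = 3: tricolorable
why: w = -3 shifts under R1 moves; the (-A^3)^(3) factor cancels that in V


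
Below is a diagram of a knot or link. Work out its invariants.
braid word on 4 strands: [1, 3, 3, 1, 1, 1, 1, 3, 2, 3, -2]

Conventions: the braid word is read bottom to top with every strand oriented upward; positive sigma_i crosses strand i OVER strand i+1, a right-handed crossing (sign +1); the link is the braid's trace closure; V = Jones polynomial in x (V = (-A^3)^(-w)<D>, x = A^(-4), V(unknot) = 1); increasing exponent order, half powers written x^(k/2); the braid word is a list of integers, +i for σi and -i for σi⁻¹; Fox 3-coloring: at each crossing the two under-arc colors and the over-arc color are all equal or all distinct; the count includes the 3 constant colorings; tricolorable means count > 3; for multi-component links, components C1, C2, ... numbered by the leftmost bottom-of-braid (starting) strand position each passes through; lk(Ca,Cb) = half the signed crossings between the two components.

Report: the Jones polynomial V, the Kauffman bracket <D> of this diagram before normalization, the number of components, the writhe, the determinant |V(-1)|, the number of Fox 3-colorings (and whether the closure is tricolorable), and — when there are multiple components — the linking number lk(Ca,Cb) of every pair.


Jones polynomial: V(x) = x^3 + 2x^5 - 2x^6 + 2x^7 - 3x^8 + 2x^9 - 2x^10 + x^11
<D> = -A^-17 + 2A^-13 - 2A^-9 + 3A^-5 - 2A^-1 + 2A^3 - 2A^7 - A^15; writhe +9
components 1, writhe +9 (11 crossings)
3-colorings: 9 of 3^11, det 15 — tricolorable
note: V spans 8 powers of x: at least 8 crossings in any diagram


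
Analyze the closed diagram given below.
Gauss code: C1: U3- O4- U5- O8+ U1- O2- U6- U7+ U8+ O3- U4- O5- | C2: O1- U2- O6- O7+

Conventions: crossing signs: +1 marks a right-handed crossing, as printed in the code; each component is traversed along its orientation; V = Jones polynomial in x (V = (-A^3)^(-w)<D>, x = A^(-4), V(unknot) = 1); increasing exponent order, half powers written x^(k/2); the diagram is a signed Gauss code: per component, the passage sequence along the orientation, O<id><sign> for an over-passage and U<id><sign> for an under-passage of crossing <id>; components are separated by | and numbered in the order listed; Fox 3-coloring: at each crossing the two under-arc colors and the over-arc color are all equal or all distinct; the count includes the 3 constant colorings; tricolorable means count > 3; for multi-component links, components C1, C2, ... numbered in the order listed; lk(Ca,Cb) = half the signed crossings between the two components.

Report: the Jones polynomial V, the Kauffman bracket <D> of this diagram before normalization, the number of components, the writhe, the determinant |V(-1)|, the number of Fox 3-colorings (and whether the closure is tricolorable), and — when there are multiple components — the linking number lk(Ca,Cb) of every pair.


Jones polynomial: V(x) = x^(-13/2) - x^(-11/2) + x^(-9/2) - 2x^(-7/2) - x^(-3/2)
<D> = -A^-6 - 2A^2 + A^6 - A^10 + A^14; writhe -4
components 2, writhe -4 (8 crossings)
linking number lk(C1,C2) = -1
3-colorings: 9 of 3^8, det 6 — tricolorable
note: det 6 = |V(-1)|; divisible by 3, so tricolorable


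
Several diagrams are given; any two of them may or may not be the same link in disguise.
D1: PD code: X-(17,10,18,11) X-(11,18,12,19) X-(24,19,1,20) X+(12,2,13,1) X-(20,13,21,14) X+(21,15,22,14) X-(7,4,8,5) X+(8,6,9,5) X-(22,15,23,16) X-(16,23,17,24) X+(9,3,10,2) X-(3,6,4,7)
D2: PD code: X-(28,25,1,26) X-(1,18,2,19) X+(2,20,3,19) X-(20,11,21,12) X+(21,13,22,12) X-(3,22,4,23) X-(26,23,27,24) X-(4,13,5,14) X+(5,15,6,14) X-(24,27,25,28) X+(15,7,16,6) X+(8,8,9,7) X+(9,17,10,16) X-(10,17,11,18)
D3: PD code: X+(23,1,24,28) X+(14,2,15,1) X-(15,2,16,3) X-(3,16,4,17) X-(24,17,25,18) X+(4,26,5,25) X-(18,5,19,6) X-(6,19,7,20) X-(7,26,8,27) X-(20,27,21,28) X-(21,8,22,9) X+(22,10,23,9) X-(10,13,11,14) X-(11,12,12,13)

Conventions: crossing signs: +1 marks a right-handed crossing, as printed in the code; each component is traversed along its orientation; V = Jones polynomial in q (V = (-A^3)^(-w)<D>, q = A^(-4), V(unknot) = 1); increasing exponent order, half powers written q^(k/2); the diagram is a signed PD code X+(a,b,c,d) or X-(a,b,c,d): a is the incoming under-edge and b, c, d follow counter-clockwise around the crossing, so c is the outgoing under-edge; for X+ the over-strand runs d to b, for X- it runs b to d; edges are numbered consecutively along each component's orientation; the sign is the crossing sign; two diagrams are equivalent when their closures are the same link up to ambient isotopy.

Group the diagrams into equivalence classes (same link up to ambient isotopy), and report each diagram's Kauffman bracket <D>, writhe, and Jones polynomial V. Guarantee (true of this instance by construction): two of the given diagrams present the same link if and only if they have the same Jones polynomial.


equivalence classes: {D1, D3} | {D2}
D1 (bracket A^-8 - A^-4 + 2 - A^4 + A^8 - A^12; 12 crossings at w = -4): V = -q^-6 + q^-5 - q^-4 + 2q^-3 - q^-2 + q^-1
D2 (bracket A^-2 + A^6 - A^10; 14 crossings at w = -2): V = -q^-4 + q^-3 + q^-1
D3 (bracket A^-14 - A^-10 + 2A^-6 - A^-2 + A^2 - A^6; 14 crossings at w = -6): V = -q^-6 + q^-5 - q^-4 + 2q^-3 - q^-2 + q^-1
key observation: V(q) takes 2 values over 3 diagrams, fixing the grouping


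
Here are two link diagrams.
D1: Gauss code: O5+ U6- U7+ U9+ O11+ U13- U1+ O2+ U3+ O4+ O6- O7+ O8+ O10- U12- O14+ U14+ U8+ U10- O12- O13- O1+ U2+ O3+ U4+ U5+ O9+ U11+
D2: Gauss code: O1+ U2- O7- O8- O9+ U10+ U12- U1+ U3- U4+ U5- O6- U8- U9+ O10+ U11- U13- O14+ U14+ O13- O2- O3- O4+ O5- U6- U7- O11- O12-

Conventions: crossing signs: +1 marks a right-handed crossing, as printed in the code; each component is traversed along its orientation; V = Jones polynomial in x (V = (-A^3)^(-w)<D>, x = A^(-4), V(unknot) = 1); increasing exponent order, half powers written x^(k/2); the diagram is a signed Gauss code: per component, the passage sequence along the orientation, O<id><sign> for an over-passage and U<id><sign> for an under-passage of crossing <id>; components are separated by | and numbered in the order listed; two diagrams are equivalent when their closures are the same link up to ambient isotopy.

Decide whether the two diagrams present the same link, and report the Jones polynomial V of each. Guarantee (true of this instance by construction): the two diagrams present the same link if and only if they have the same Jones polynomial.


equivalent: no
D1 (bracket A^-14 - 2A^-10 + A^-6 - 2A^-2 + 2A^2 + A^10; 14 crossings at w = +6): V = x^2 + 2x^4 - 2x^5 + x^6 - 2x^7 + x^8
V(D2) = -x^-6 + x^-5 - x^-4 + 2x^-3 - x^-2 + x^-1  [14 crossings, <D> = A^-8 - A^-4 + 2 - A^4 + A^8 - A^12, w = -4]
observation: 2 values of V(x) split the 2 diagrams


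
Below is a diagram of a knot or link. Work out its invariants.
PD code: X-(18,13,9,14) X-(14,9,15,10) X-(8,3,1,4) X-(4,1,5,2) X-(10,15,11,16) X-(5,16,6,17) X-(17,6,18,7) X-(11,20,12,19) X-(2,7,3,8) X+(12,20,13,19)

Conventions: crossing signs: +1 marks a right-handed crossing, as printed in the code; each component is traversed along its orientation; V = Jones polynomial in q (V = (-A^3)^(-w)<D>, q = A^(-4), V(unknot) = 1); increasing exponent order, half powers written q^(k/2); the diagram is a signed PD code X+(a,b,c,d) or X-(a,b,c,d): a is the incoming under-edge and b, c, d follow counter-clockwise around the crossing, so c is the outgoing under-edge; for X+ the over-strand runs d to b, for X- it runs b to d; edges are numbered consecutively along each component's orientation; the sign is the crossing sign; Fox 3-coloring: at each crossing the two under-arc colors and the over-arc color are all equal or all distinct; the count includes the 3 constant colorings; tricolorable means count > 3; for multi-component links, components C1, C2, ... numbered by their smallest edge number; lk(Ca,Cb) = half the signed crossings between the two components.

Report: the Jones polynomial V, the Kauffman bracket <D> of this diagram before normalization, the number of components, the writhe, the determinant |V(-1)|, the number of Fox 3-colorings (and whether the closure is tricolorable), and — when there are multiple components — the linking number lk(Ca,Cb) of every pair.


Jones polynomial: V(q) = q^-11 - q^-10 - 2q^-8 - q^-7 + q^-6 + q^-5 + 3q^-4 + q^-3 + q^-2
<D> = A^-16 + A^-12 + 3A^-8 + A^-4 + 1 - A^4 - 2A^8 - A^16 + A^20; writhe -8
components 3, writhe -8 (10 crossings)
linking number lk(C1,C2) = -1
lk(C1,C3): 0
lk(C2,C3) = 0
3-colorings: 81 of 3^11, det 0 — tricolorable
note: span 9 respects span(V) <= c + mu - 1 = 12 for this 3-component diagram


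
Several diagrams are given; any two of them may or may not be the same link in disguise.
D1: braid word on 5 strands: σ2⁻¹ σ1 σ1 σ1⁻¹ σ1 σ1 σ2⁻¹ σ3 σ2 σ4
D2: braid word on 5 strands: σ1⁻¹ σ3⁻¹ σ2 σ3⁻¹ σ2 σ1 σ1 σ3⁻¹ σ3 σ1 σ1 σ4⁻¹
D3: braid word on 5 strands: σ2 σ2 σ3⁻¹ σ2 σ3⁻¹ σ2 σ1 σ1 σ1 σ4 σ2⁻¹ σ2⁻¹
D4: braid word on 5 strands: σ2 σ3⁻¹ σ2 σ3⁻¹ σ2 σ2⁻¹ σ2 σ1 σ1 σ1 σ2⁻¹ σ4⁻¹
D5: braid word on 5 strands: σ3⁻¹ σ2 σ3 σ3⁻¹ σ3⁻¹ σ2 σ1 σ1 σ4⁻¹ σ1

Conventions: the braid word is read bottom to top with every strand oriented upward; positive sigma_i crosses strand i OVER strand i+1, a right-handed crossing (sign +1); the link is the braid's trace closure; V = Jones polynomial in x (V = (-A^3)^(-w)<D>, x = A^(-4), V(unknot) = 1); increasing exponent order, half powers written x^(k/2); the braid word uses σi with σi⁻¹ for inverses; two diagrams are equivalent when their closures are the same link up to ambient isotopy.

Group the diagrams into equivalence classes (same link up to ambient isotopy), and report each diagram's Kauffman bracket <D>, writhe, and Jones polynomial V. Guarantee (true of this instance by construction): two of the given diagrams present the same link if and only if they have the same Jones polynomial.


grouping into links: {D1} | {D2, D3, D4, D5}
V(D1) = x + x^3 - x^4  (w +4, c 10, <D> = -A^-4 + 1 + A^8)
D2 (bracket -A^-18 + 2A^-14 - 2A^-10 + 3A^-6 - 3A^-2 + 2A^2 - A^6 + A^10; 12 crossings at w = +2): V = x^-1 - 1 + 2x - 3x^2 + 3x^3 - 2x^4 + 2x^5 - x^6
V(D3) = x^-1 - 1 + 2x - 3x^2 + 3x^3 - 2x^4 + 2x^5 - x^6  (w +4, c 12, <D> = -A^-12 + 2A^-8 - 2A^-4 + 3 - 3A^4 + 2A^8 - A^12 + A^16)
V(D4) = x^-1 - 1 + 2x - 3x^2 + 3x^3 - 2x^4 + 2x^5 - x^6  (w +2, c 12, <D> = -A^-18 + 2A^-14 - 2A^-10 + 3A^-6 - 3A^-2 + 2A^2 - A^6 + A^10)
V(D5) = x^-1 - 1 + 2x - 3x^2 + 3x^3 - 2x^4 + 2x^5 - x^6  [10 crossings, <D> = -A^-18 + 2A^-14 - 2A^-10 + 3A^-6 - 3A^-2 + 2A^2 - A^6 + A^10, w = +2]
key observation: V(x) takes 2 values over 5 diagrams, fixing the grouping


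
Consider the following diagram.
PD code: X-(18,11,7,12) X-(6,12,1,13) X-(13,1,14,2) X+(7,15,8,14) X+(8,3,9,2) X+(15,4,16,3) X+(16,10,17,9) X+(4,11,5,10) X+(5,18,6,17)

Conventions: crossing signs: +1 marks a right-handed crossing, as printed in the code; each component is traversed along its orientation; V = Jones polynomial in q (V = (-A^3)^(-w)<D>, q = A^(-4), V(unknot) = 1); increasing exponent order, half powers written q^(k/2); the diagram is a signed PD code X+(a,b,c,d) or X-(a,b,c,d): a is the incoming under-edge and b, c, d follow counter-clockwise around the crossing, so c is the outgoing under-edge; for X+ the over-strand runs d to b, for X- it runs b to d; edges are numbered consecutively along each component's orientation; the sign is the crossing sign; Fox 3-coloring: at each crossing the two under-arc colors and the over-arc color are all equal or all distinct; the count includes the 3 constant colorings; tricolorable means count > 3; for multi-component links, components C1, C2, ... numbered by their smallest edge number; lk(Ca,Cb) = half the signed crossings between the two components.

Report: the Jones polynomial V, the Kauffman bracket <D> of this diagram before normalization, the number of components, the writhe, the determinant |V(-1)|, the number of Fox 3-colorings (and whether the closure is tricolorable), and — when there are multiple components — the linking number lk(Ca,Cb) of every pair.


Jones polynomial: V(q) = -q^(1/2) - q^(5/2)
<D> = A^-1 + A^7; writhe +3
components 2, writhe +3 (9 crossings)
linking number lk(C1,C2) = +1
3-colorings: 3 of 3^9, det 2 — not tricolorable
note: the 1 component pair carries total linking +1


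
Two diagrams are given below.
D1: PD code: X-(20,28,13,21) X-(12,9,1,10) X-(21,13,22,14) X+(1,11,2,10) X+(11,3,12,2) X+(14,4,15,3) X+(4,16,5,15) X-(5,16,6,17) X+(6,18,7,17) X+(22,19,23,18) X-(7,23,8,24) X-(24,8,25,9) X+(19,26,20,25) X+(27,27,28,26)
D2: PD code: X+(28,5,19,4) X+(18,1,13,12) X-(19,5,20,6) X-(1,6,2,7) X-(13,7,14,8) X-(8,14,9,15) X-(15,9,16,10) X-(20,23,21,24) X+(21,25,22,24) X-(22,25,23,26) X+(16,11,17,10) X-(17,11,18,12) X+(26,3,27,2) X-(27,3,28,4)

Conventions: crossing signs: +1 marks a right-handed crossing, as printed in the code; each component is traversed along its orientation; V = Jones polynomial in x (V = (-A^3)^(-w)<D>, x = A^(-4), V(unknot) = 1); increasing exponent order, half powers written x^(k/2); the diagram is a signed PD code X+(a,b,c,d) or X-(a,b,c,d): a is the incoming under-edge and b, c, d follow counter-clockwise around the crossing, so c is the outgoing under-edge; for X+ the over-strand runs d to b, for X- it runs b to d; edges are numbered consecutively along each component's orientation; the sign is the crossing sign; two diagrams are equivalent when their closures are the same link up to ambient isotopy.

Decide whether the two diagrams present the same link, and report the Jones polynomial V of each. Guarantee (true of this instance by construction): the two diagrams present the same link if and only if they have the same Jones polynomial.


equivalent: no
D1 (bracket A^-2 + 2A^6 + A^14; 14 crossings at w = +2): V = x^-2 + 2 + x^2
D2 (bracket A^-12 + A^-8 + A^-4 + 1; 14 crossings at w = -4): V = x^-3 + x^-2 + x^-1 + 1
key observation: 2 classes among 2 diagrams; unequal V(x) rules out equality


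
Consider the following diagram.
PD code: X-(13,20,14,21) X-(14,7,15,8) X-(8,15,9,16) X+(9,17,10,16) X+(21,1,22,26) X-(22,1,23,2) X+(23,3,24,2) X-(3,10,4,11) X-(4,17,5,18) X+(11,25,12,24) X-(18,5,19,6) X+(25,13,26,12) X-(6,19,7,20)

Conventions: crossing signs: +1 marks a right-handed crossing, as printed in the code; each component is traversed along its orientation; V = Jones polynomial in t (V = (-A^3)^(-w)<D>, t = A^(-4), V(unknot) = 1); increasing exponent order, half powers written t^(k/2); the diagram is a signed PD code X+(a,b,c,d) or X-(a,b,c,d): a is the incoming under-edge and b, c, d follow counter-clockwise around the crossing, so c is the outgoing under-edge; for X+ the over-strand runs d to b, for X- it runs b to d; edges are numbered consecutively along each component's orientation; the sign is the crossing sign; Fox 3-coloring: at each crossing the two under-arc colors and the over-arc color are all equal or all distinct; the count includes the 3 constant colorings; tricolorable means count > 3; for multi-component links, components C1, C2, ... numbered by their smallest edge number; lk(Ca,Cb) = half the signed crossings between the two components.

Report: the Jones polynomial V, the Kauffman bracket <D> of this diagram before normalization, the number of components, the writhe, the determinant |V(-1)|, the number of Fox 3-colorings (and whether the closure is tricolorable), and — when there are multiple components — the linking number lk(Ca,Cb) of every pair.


V(t) = -t^-6 + 2t^-5 - 3t^-4 + 4t^-3 - 4t^-2 + 4t^-1 - 2 + 2t - t^2
bracket: A^-17 - 2A^-13 + 2A^-9 - 4A^-5 + 4A^-1 - 4A^3 + 3A^7 - 2A^11 + A^15, w = -3
1 component, writhe -3, over 13 crossings
det 23, colorings 3 of 3^13 — not tricolorable
observation: the span of V is 8, forcing >= 8 crossings in any diagram


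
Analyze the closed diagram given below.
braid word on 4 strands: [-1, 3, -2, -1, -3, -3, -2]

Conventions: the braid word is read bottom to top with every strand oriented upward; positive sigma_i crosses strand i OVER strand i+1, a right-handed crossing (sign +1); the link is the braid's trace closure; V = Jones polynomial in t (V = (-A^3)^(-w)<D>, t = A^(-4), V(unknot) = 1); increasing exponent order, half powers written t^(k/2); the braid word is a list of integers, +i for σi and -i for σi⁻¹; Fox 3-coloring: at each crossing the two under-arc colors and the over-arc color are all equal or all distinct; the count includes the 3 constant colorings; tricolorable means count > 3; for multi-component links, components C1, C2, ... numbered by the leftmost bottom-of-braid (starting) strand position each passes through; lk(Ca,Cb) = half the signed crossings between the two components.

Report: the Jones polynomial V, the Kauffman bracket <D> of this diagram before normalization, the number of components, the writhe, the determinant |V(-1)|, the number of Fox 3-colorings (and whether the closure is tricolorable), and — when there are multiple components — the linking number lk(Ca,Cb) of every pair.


V(t) = -t^-6 + t^-5 - t^-4 + 2t^-3 - t^-2 + t^-1
bracket: -A^-11 + A^-7 - 2A^-3 + A - A^5 + A^9, w = -5
1 component, writhe -5, over 7 crossings
det 7, colorings 3 of 3^7 — not tricolorable
observation: det 7 = |V(-1)|; not divisible by 3, so not tricolorable


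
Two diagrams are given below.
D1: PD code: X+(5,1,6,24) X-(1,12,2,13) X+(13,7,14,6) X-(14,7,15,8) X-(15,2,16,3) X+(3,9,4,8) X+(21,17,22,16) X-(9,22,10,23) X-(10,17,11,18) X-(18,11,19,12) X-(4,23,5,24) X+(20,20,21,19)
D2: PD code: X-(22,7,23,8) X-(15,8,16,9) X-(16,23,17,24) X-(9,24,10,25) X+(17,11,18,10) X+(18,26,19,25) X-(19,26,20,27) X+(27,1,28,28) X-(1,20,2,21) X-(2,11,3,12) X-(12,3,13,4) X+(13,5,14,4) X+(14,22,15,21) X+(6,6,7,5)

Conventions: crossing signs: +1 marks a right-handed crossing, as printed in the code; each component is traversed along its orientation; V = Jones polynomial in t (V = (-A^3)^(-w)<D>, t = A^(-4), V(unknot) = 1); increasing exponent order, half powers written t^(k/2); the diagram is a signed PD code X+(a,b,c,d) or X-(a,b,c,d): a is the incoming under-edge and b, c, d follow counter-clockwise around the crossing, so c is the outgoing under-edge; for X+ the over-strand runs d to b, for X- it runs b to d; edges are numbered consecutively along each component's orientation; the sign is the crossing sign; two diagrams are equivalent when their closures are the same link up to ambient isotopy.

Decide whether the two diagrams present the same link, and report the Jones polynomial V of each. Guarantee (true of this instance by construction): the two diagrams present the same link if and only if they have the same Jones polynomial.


same link: yes
V(D1) = -t^-6 + t^-5 - t^-4 + 2t^-3 - t^-2 + t^-1  [12 crossings, <D> = A^-2 - A^2 + 2A^6 - A^10 + A^14 - A^18, w = -2]
D2 (bracket A^-2 - A^2 + 2A^6 - A^10 + A^14 - A^18; 14 crossings at w = -2): V = -t^-6 + t^-5 - t^-4 + 2t^-3 - t^-2 + t^-1
note: from 12 to 14 crossings by R-moves: one link, two diagrams


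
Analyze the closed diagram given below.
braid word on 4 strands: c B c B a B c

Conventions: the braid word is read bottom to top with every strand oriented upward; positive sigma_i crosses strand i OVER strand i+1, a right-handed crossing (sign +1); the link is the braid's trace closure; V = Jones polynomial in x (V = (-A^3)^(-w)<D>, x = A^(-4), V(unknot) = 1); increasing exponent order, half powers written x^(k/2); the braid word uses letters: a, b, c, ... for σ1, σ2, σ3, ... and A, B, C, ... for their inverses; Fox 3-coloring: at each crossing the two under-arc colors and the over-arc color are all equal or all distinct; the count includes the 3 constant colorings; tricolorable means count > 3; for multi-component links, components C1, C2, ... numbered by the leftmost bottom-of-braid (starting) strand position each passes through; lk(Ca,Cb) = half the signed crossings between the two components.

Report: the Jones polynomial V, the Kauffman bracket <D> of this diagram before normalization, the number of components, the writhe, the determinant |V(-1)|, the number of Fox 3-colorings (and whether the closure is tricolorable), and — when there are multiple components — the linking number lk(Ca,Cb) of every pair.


V = -x^-3 + 2x^-2 - 2x^-1 + 3 - 2x + 2x^2 - x^3
<D> = A^-9 - 2A^-5 + 2A^-1 - 3A^3 + 2A^7 - 2A^11 + A^15 (w = +1)
1 component over 7 crossings, w = +1
3 Fox colorings among 3^7, |V(-1)| = 13: not tricolorable
why: palindromic: swapping x for 1/x fixes V


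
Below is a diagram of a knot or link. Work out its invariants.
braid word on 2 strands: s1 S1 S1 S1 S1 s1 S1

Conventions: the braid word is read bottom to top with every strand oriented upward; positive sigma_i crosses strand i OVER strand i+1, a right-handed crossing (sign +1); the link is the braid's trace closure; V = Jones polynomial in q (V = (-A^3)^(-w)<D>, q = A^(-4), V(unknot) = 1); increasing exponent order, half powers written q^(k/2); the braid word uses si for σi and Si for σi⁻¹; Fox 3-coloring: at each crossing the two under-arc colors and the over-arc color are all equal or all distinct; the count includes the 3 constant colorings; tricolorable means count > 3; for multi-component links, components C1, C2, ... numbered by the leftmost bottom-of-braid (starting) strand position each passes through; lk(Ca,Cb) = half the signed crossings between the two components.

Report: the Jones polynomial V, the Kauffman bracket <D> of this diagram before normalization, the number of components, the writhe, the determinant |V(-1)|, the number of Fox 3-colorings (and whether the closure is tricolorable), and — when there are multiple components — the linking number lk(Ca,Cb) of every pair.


Jones polynomial: V(q) = -q^-4 + q^-3 + q^-1
<D> = -A^-5 - A^3 + A^7; writhe -3
components 1, writhe -3 (7 crossings)
3-colorings: 9 of 3^7, det 3 — tricolorable
note: V spans 3 powers of q: at least 3 crossings in any diagram


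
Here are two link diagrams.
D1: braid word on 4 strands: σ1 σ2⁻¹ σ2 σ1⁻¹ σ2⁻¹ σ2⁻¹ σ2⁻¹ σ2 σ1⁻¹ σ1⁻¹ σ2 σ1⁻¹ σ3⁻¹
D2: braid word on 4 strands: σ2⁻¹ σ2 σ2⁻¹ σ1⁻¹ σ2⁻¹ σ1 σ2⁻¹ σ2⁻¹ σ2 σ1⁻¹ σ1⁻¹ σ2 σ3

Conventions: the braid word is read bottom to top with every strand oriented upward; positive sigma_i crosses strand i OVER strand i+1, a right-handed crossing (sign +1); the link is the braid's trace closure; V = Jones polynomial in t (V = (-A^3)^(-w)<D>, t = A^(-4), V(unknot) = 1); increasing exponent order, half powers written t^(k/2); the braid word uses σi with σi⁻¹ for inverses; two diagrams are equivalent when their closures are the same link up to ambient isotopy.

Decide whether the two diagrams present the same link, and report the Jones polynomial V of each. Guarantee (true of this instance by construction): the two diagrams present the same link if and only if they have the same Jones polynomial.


same link: yes
V(D1) = -t^-6 + t^-5 - t^-4 + 2t^-3 - t^-2 + t^-1  [13 crossings, <D> = -A^-11 + A^-7 - 2A^-3 + A - A^5 + A^9, w = -5]
V(D2) = -t^-6 + t^-5 - t^-4 + 2t^-3 - t^-2 + t^-1  [13 crossings, <D> = -A^-5 + A^-1 - 2A^3 + A^7 - A^11 + A^15, w = -3]
insight: from 13 to 13 crossings by R-moves: one link, two diagrams
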